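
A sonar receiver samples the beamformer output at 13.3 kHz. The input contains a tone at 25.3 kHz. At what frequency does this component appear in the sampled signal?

1.3 kHz

25.3 kHz mod fs = 12 kHz.
12 kHz > fs/2 = 6.65 kHz, folds to fs − 12 kHz = 1.3 kHz.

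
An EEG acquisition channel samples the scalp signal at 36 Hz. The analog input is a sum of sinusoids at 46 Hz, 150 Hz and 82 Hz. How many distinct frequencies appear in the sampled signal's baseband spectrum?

fs/2 = 18 Hz.
46 Hz mod fs = 10 Hz.
10 Hz ≤ fs/2 = 18 Hz, appears at 10 Hz.
150 Hz mod fs = 6 Hz.
6 Hz ≤ fs/2 = 18 Hz, appears at 6 Hz.
82 Hz mod fs = 10 Hz.
10 Hz ≤ fs/2 = 18 Hz, appears at 10 Hz.
Distinct values: {6 Hz, 10 Hz} → 2.

2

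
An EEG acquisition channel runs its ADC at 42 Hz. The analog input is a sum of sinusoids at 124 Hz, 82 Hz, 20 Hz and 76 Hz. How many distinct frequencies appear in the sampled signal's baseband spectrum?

fs/2 = 21 Hz.
124 Hz mod fs = 40 Hz.
40 Hz > fs/2 = 21 Hz, folds to fs − 40 Hz = 2 Hz.
82 Hz mod fs = 40 Hz.
40 Hz > fs/2 = 21 Hz, folds to fs − 40 Hz = 2 Hz.
20 Hz ≤ fs/2 = 21 Hz, passes unchanged.
76 Hz mod fs = 34 Hz.
34 Hz > fs/2 = 21 Hz, folds to fs − 34 Hz = 8 Hz.
Distinct values: {2 Hz, 8 Hz, 20 Hz} → 3.

3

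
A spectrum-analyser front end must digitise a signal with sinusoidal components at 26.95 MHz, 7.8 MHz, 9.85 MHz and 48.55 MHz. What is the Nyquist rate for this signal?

Highest-frequency component: 48.55 MHz.
Nyquist rate = 2 × 48.55 MHz = 97.1 MHz.

97.1 MHz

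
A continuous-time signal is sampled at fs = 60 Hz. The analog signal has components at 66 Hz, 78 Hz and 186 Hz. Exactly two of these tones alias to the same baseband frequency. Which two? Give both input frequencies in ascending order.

fs/2 = 30 Hz.
66 Hz mod fs = 6 Hz.
6 Hz ≤ fs/2 = 30 Hz, appears at 6 Hz.
78 Hz mod fs = 18 Hz.
18 Hz ≤ fs/2 = 30 Hz, appears at 18 Hz.
186 Hz mod fs = 6 Hz.
6 Hz ≤ fs/2 = 30 Hz, appears at 6 Hz.
66 Hz and 186 Hz both map to 6 Hz.

66 Hz, 186 Hz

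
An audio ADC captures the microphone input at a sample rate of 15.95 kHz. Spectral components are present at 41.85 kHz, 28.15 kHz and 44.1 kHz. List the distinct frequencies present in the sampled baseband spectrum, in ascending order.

3.75 kHz, 6 kHz

fs/2 = 7.975 kHz.
41.85 kHz mod fs = 9.95 kHz.
9.95 kHz > fs/2 = 7.975 kHz, folds to fs − 9.95 kHz = 6 kHz.
28.15 kHz mod fs = 12.2 kHz.
12.2 kHz > fs/2 = 7.975 kHz, folds to fs − 12.2 kHz = 3.75 kHz.
44.1 kHz mod fs = 12.2 kHz.
12.2 kHz > fs/2 = 7.975 kHz, folds to fs − 12.2 kHz = 3.75 kHz.
Distinct values: {3.75 kHz, 6 kHz}.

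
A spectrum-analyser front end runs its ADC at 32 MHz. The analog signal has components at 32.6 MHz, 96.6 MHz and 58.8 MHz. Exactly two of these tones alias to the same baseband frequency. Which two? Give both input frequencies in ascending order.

32.6 MHz, 96.6 MHz

fs/2 = 16 MHz.
32.6 MHz mod fs = 0.6 MHz.
0.6 MHz ≤ fs/2 = 16 MHz, appears at 0.6 MHz.
96.6 MHz mod fs = 0.6 MHz.
0.6 MHz ≤ fs/2 = 16 MHz, appears at 0.6 MHz.
58.8 MHz mod fs = 26.8 MHz.
26.8 MHz > fs/2 = 16 MHz, folds to fs − 26.8 MHz = 5.2 MHz.
32.6 MHz and 96.6 MHz both map to 0.6 MHz.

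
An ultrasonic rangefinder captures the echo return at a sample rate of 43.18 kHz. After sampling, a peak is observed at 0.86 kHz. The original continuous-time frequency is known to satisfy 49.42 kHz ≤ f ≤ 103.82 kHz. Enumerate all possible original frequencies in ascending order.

Frequencies that alias to 0.86 kHz are k·fs ± 0.86 kHz for integer k ≥ 0.
k=0: 0.86 kHz.
k=1: 42.32 kHz, 44.04 kHz.
k=2: 85.5 kHz, 87.22 kHz.
k=3: 128.68 kHz, 130.4 kHz.
Within [49.42 kHz, 103.82 kHz]: 85.5 kHz, 87.22 kHz.

85.5 kHz, 87.22 kHz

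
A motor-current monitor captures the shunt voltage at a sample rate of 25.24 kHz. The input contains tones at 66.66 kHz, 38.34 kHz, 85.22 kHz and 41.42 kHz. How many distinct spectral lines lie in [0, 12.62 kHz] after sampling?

fs/2 = 12.62 kHz.
66.66 kHz mod fs = 16.18 kHz.
16.18 kHz > fs/2 = 12.62 kHz, folds to fs − 16.18 kHz = 9.06 kHz.
38.34 kHz mod fs = 13.1 kHz.
13.1 kHz > fs/2 = 12.62 kHz, folds to fs − 13.1 kHz = 12.14 kHz.
85.22 kHz mod fs = 9.5 kHz.
9.5 kHz ≤ fs/2 = 12.62 kHz, appears at 9.5 kHz.
41.42 kHz mod fs = 16.18 kHz.
16.18 kHz > fs/2 = 12.62 kHz, folds to fs − 16.18 kHz = 9.06 kHz.
Distinct values: {9.06 kHz, 9.5 kHz, 12.14 kHz} → 3.

3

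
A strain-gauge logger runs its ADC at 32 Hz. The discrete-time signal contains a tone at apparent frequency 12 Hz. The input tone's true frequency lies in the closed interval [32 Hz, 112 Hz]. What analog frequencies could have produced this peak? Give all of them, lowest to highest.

44 Hz, 52 Hz, 76 Hz, 84 Hz, 108 Hz

Frequencies that alias to 12 Hz are k·fs ± 12 Hz for integer k ≥ 0.
k=0: 12 Hz.
k=1: 20 Hz, 44 Hz.
k=2: 52 Hz, 76 Hz.
k=3: 84 Hz, 108 Hz.
k=4: 116 Hz, 140 Hz.
Within [32 Hz, 112 Hz]: 44 Hz, 52 Hz, 76 Hz, 84 Hz, 108 Hz.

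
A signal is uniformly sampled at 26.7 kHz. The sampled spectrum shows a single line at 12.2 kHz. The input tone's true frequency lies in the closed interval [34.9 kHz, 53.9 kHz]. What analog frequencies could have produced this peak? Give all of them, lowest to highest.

Frequencies that alias to 12.2 kHz are k·fs ± 12.2 kHz for integer k ≥ 0.
k=0: 12.2 kHz.
k=1: 14.5 kHz, 38.9 kHz.
k=2: 41.2 kHz, 65.6 kHz.
k=3: 67.9 kHz, 92.3 kHz.
Within [34.9 kHz, 53.9 kHz]: 38.9 kHz, 41.2 kHz.

38.9 kHz, 41.2 kHz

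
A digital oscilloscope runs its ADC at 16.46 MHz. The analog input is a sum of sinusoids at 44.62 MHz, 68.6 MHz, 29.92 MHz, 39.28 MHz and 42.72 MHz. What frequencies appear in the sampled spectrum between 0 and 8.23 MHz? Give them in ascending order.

2.76 MHz, 3 MHz, 4.76 MHz, 6.36 MHz, 6.66 MHz

fs/2 = 8.23 MHz.
44.62 MHz mod fs = 11.7 MHz.
11.7 MHz > fs/2 = 8.23 MHz, folds to fs − 11.7 MHz = 4.76 MHz.
68.6 MHz mod fs = 2.76 MHz.
2.76 MHz ≤ fs/2 = 8.23 MHz, appears at 2.76 MHz.
29.92 MHz mod fs = 13.46 MHz.
13.46 MHz > fs/2 = 8.23 MHz, folds to fs − 13.46 MHz = 3 MHz.
39.28 MHz mod fs = 6.36 MHz.
6.36 MHz ≤ fs/2 = 8.23 MHz, appears at 6.36 MHz.
42.72 MHz mod fs = 9.8 MHz.
9.8 MHz > fs/2 = 8.23 MHz, folds to fs − 9.8 MHz = 6.66 MHz.
Distinct values: {2.76 MHz, 3 MHz, 4.76 MHz, 6.36 MHz, 6.66 MHz}.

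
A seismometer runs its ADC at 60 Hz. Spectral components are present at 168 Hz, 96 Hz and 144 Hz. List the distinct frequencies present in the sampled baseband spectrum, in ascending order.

fs/2 = 30 Hz.
168 Hz mod fs = 48 Hz.
48 Hz > fs/2 = 30 Hz, folds to fs − 48 Hz = 12 Hz.
96 Hz mod fs = 36 Hz.
36 Hz > fs/2 = 30 Hz, folds to fs − 36 Hz = 24 Hz.
144 Hz mod fs = 24 Hz.
24 Hz ≤ fs/2 = 30 Hz, appears at 24 Hz.
Distinct values: {12 Hz, 24 Hz}.

12 Hz, 24 Hz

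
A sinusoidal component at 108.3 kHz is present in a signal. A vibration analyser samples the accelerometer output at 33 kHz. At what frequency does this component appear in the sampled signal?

108.3 kHz mod fs = 9.3 kHz.
9.3 kHz ≤ fs/2 = 16.5 kHz, appears at 9.3 kHz.

9.3 kHz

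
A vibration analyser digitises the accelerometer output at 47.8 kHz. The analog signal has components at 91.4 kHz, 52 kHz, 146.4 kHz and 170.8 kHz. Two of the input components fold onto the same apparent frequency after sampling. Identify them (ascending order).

52 kHz, 91.4 kHz

fs/2 = 23.9 kHz.
91.4 kHz mod fs = 43.6 kHz.
43.6 kHz > fs/2 = 23.9 kHz, folds to fs − 43.6 kHz = 4.2 kHz.
52 kHz mod fs = 4.2 kHz.
4.2 kHz ≤ fs/2 = 23.9 kHz, appears at 4.2 kHz.
146.4 kHz mod fs = 3 kHz.
3 kHz ≤ fs/2 = 23.9 kHz, appears at 3 kHz.
170.8 kHz mod fs = 27.4 kHz.
27.4 kHz > fs/2 = 23.9 kHz, folds to fs − 27.4 kHz = 20.4 kHz.
52 kHz and 91.4 kHz both map to 4.2 kHz.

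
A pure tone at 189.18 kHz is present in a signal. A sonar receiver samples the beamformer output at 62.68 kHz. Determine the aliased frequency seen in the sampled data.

1.14 kHz

189.18 kHz mod fs = 1.14 kHz.
1.14 kHz ≤ fs/2 = 31.34 kHz, appears at 1.14 kHz.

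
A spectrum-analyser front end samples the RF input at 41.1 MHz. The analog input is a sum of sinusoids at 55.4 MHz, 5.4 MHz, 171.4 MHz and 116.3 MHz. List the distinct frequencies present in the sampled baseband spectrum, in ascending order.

fs/2 = 20.55 MHz.
55.4 MHz mod fs = 14.3 MHz.
14.3 MHz ≤ fs/2 = 20.55 MHz, appears at 14.3 MHz.
5.4 MHz ≤ fs/2 = 20.55 MHz, passes unchanged.
171.4 MHz mod fs = 7 MHz.
7 MHz ≤ fs/2 = 20.55 MHz, appears at 7 MHz.
116.3 MHz mod fs = 34.1 MHz.
34.1 MHz > fs/2 = 20.55 MHz, folds to fs − 34.1 MHz = 7 MHz.
Distinct values: {5.4 MHz, 7 MHz, 14.3 MHz}.

5.4 MHz, 7 MHz, 14.3 MHz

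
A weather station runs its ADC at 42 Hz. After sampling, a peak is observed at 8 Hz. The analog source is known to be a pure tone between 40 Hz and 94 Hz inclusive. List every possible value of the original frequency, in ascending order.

50 Hz, 76 Hz, 92 Hz

Frequencies that alias to 8 Hz are k·fs ± 8 Hz for integer k ≥ 0.
k=0: 8 Hz.
k=1: 34 Hz, 50 Hz.
k=2: 76 Hz, 92 Hz.
k=3: 118 Hz, 134 Hz.
Within [40 Hz, 94 Hz]: 50 Hz, 76 Hz, 92 Hz.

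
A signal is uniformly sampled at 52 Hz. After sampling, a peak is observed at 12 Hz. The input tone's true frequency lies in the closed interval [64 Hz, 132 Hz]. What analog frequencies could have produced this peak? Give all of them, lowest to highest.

64 Hz, 92 Hz, 116 Hz

Frequencies that alias to 12 Hz are k·fs ± 12 Hz for integer k ≥ 0.
k=0: 12 Hz.
k=1: 40 Hz, 64 Hz.
k=2: 92 Hz, 116 Hz.
k=3: 144 Hz, 168 Hz.
Within [64 Hz, 132 Hz]: 64 Hz, 92 Hz, 116 Hz.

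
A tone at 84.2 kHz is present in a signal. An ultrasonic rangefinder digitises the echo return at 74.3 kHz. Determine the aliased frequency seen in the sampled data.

84.2 kHz mod fs = 9.9 kHz.
9.9 kHz ≤ fs/2 = 37.15 kHz, appears at 9.9 kHz.

9.9 kHz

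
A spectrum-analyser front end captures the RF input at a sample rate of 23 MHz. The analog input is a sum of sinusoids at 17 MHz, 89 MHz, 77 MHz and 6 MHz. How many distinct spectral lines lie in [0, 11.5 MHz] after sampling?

fs/2 = 11.5 MHz.
17 MHz > fs/2 = 11.5 MHz, folds to fs − 17 MHz = 6 MHz.
89 MHz mod fs = 20 MHz.
20 MHz > fs/2 = 11.5 MHz, folds to fs − 20 MHz = 3 MHz.
77 MHz mod fs = 8 MHz.
8 MHz ≤ fs/2 = 11.5 MHz, appears at 8 MHz.
6 MHz ≤ fs/2 = 11.5 MHz, passes unchanged.
Distinct values: {3 MHz, 6 MHz, 8 MHz} → 3.

3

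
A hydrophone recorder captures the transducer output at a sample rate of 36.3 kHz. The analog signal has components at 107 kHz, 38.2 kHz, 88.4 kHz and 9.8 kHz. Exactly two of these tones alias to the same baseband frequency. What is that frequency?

fs/2 = 18.15 kHz.
107 kHz mod fs = 34.4 kHz.
34.4 kHz > fs/2 = 18.15 kHz, folds to fs − 34.4 kHz = 1.9 kHz.
38.2 kHz mod fs = 1.9 kHz.
1.9 kHz ≤ fs/2 = 18.15 kHz, appears at 1.9 kHz.
88.4 kHz mod fs = 15.8 kHz.
15.8 kHz ≤ fs/2 = 18.15 kHz, appears at 15.8 kHz.
9.8 kHz ≤ fs/2 = 18.15 kHz, passes unchanged.
38.2 kHz and 107 kHz both map to 1.9 kHz.

1.9 kHz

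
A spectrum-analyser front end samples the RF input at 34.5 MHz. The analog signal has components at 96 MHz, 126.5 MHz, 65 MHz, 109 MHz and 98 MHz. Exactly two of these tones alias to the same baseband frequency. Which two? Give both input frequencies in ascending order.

fs/2 = 17.25 MHz.
96 MHz mod fs = 27 MHz.
27 MHz > fs/2 = 17.25 MHz, folds to fs − 27 MHz = 7.5 MHz.
126.5 MHz mod fs = 23 MHz.
23 MHz > fs/2 = 17.25 MHz, folds to fs − 23 MHz = 11.5 MHz.
65 MHz mod fs = 30.5 MHz.
30.5 MHz > fs/2 = 17.25 MHz, folds to fs − 30.5 MHz = 4 MHz.
109 MHz mod fs = 5.5 MHz.
5.5 MHz ≤ fs/2 = 17.25 MHz, appears at 5.5 MHz.
98 MHz mod fs = 29 MHz.
29 MHz > fs/2 = 17.25 MHz, folds to fs − 29 MHz = 5.5 MHz.
98 MHz and 109 MHz both map to 5.5 MHz.

98 MHz, 109 MHz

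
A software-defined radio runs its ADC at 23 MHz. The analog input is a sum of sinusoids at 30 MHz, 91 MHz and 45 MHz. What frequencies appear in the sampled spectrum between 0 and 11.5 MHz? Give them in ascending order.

1 MHz, 7 MHz

fs/2 = 11.5 MHz.
30 MHz mod fs = 7 MHz.
7 MHz ≤ fs/2 = 11.5 MHz, appears at 7 MHz.
91 MHz mod fs = 22 MHz.
22 MHz > fs/2 = 11.5 MHz, folds to fs − 22 MHz = 1 MHz.
45 MHz mod fs = 22 MHz.
22 MHz > fs/2 = 11.5 MHz, folds to fs − 22 MHz = 1 MHz.
Distinct values: {1 MHz, 7 MHz}.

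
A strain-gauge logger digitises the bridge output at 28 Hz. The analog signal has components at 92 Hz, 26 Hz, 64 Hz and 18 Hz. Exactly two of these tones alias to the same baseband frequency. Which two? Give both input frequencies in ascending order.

64 Hz, 92 Hz

fs/2 = 14 Hz.
92 Hz mod fs = 8 Hz.
8 Hz ≤ fs/2 = 14 Hz, appears at 8 Hz.
26 Hz > fs/2 = 14 Hz, folds to fs − 26 Hz = 2 Hz.
64 Hz mod fs = 8 Hz.
8 Hz ≤ fs/2 = 14 Hz, appears at 8 Hz.
18 Hz > fs/2 = 14 Hz, folds to fs − 18 Hz = 10 Hz.
64 Hz and 92 Hz both map to 8 Hz.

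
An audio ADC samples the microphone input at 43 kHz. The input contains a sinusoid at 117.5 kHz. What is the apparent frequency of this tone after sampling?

117.5 kHz mod fs = 31.5 kHz.
31.5 kHz > fs/2 = 21.5 kHz, folds to fs − 31.5 kHz = 11.5 kHz.

11.5 kHz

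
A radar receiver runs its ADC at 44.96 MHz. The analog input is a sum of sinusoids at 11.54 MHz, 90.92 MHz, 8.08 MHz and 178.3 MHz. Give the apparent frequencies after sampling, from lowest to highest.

fs/2 = 22.48 MHz.
11.54 MHz ≤ fs/2 = 22.48 MHz, passes unchanged.
90.92 MHz mod fs = 1 MHz.
1 MHz ≤ fs/2 = 22.48 MHz, appears at 1 MHz.
8.08 MHz ≤ fs/2 = 22.48 MHz, passes unchanged.
178.3 MHz mod fs = 43.42 MHz.
43.42 MHz > fs/2 = 22.48 MHz, folds to fs − 43.42 MHz = 1.54 MHz.
Distinct values: {1 MHz, 1.54 MHz, 8.08 MHz, 11.54 MHz}.

1 MHz, 1.54 MHz, 8.08 MHz, 11.54 MHz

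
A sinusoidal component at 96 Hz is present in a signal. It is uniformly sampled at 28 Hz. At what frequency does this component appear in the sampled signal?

96 Hz mod fs = 12 Hz.
12 Hz ≤ fs/2 = 14 Hz, appears at 12 Hz.

12 Hz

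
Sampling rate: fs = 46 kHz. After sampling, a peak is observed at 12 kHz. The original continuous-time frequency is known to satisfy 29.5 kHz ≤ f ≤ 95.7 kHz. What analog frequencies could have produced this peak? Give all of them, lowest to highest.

34 kHz, 58 kHz, 80 kHz

Frequencies that alias to 12 kHz are k·fs ± 12 kHz for integer k ≥ 0.
k=0: 12 kHz.
k=1: 34 kHz, 58 kHz.
k=2: 80 kHz, 104 kHz.
k=3: 126 kHz, 150 kHz.
Within [29.5 kHz, 95.7 kHz]: 34 kHz, 58 kHz, 80 kHz.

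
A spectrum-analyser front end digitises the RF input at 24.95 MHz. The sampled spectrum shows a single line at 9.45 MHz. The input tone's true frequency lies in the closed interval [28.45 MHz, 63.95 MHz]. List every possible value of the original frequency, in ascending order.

34.4 MHz, 40.45 MHz, 59.35 MHz

Frequencies that alias to 9.45 MHz are k·fs ± 9.45 MHz for integer k ≥ 0.
k=0: 9.45 MHz.
k=1: 15.5 MHz, 34.4 MHz.
k=2: 40.45 MHz, 59.35 MHz.
k=3: 65.4 MHz, 84.3 MHz.
Within [28.45 MHz, 63.95 MHz]: 34.4 MHz, 40.45 MHz, 59.35 MHz.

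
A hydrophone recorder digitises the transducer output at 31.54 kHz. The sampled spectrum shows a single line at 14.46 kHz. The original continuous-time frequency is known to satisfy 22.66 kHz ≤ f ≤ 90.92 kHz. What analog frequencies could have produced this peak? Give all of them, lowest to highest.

46 kHz, 48.62 kHz, 77.54 kHz, 80.16 kHz

Frequencies that alias to 14.46 kHz are k·fs ± 14.46 kHz for integer k ≥ 0.
k=0: 14.46 kHz.
k=1: 17.08 kHz, 46 kHz.
k=2: 48.62 kHz, 77.54 kHz.
k=3: 80.16 kHz, 109.08 kHz.
k=4: 111.7 kHz, 140.62 kHz.
Within [22.66 kHz, 90.92 kHz]: 46 kHz, 48.62 kHz, 77.54 kHz, 80.16 kHz.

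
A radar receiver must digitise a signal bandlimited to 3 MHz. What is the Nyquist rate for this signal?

6 MHz

Nyquist rate = 2 × 3 MHz = 6 MHz.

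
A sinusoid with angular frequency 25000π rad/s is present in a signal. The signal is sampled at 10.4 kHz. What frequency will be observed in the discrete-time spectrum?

ω = 25000π rad/s → f = ω/(2π) = 12500 Hz = 12.5 kHz.
12.5 kHz mod fs = 2.1 kHz.
2.1 kHz ≤ fs/2 = 5.2 kHz, appears at 2.1 kHz.

2.1 kHz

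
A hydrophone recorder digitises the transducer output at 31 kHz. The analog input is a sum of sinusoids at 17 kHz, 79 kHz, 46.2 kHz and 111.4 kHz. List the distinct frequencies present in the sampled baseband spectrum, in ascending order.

12.6 kHz, 14 kHz, 15.2 kHz

fs/2 = 15.5 kHz.
17 kHz > fs/2 = 15.5 kHz, folds to fs − 17 kHz = 14 kHz.
79 kHz mod fs = 17 kHz.
17 kHz > fs/2 = 15.5 kHz, folds to fs − 17 kHz = 14 kHz.
46.2 kHz mod fs = 15.2 kHz.
15.2 kHz ≤ fs/2 = 15.5 kHz, appears at 15.2 kHz.
111.4 kHz mod fs = 18.4 kHz.
18.4 kHz > fs/2 = 15.5 kHz, folds to fs − 18.4 kHz = 12.6 kHz.
Distinct values: {12.6 kHz, 14 kHz, 15.2 kHz}.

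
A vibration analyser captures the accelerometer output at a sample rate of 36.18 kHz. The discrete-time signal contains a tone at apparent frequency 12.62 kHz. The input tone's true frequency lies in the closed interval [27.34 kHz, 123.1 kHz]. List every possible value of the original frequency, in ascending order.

Frequencies that alias to 12.62 kHz are k·fs ± 12.62 kHz for integer k ≥ 0.
k=0: 12.62 kHz.
k=1: 23.56 kHz, 48.8 kHz.
k=2: 59.74 kHz, 84.98 kHz.
k=3: 95.92 kHz, 121.16 kHz.
k=4: 132.1 kHz, 157.34 kHz.
Within [27.34 kHz, 123.1 kHz]: 48.8 kHz, 59.74 kHz, 84.98 kHz, 95.92 kHz, 121.16 kHz.

48.8 kHz, 59.74 kHz, 84.98 kHz, 95.92 kHz, 121.16 kHz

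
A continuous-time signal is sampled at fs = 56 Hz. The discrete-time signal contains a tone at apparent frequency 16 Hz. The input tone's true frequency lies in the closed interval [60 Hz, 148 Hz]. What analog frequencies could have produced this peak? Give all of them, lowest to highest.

72 Hz, 96 Hz, 128 Hz

Frequencies that alias to 16 Hz are k·fs ± 16 Hz for integer k ≥ 0.
k=0: 16 Hz.
k=1: 40 Hz, 72 Hz.
k=2: 96 Hz, 128 Hz.
k=3: 152 Hz, 184 Hz.
Within [60 Hz, 148 Hz]: 72 Hz, 96 Hz, 128 Hz.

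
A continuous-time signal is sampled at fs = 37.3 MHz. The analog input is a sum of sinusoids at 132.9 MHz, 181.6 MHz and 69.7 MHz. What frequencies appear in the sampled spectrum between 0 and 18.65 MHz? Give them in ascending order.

4.9 MHz, 16.3 MHz

fs/2 = 18.65 MHz.
132.9 MHz mod fs = 21 MHz.
21 MHz > fs/2 = 18.65 MHz, folds to fs − 21 MHz = 16.3 MHz.
181.6 MHz mod fs = 32.4 MHz.
32.4 MHz > fs/2 = 18.65 MHz, folds to fs − 32.4 MHz = 4.9 MHz.
69.7 MHz mod fs = 32.4 MHz.
32.4 MHz > fs/2 = 18.65 MHz, folds to fs − 32.4 MHz = 4.9 MHz.
Distinct values: {4.9 MHz, 16.3 MHz}.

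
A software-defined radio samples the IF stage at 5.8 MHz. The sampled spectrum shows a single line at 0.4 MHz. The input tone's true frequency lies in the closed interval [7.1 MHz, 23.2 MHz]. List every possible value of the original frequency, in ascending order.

11.2 MHz, 12 MHz, 17 MHz, 17.8 MHz, 22.8 MHz

Frequencies that alias to 0.4 MHz are k·fs ± 0.4 MHz for integer k ≥ 0.
k=0: 0.4 MHz.
k=1: 5.4 MHz, 6.2 MHz.
k=2: 11.2 MHz, 12 MHz.
k=3: 17 MHz, 17.8 MHz.
k=4: 22.8 MHz, 23.6 MHz.
k=5: 28.6 MHz, 29.4 MHz.
Within [7.1 MHz, 23.2 MHz]: 11.2 MHz, 12 MHz, 17 MHz, 17.8 MHz, 22.8 MHz.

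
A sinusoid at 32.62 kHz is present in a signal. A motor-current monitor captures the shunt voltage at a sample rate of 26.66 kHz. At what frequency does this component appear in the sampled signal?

5.96 kHz

32.62 kHz mod fs = 5.96 kHz.
5.96 kHz ≤ fs/2 = 13.33 kHz, appears at 5.96 kHz.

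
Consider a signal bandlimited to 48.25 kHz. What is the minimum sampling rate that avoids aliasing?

96.5 kHz

Nyquist rate = 2 × 48.25 kHz = 96.5 kHz.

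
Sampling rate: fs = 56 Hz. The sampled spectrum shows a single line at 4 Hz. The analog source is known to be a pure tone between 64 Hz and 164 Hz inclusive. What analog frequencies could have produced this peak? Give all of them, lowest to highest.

108 Hz, 116 Hz, 164 Hz

Frequencies that alias to 4 Hz are k·fs ± 4 Hz for integer k ≥ 0.
k=0: 4 Hz.
k=1: 52 Hz, 60 Hz.
k=2: 108 Hz, 116 Hz.
k=3: 164 Hz, 172 Hz.
k=4: 220 Hz, 228 Hz.
Within [64 Hz, 164 Hz]: 108 Hz, 116 Hz, 164 Hz.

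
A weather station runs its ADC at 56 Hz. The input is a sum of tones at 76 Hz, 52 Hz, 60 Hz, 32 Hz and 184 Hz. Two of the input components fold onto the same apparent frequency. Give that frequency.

fs/2 = 28 Hz.
76 Hz mod fs = 20 Hz.
20 Hz ≤ fs/2 = 28 Hz, appears at 20 Hz.
52 Hz > fs/2 = 28 Hz, folds to fs − 52 Hz = 4 Hz.
60 Hz mod fs = 4 Hz.
4 Hz ≤ fs/2 = 28 Hz, appears at 4 Hz.
32 Hz > fs/2 = 28 Hz, folds to fs − 32 Hz = 24 Hz.
184 Hz mod fs = 16 Hz.
16 Hz ≤ fs/2 = 28 Hz, appears at 16 Hz.
52 Hz and 60 Hz both map to 4 Hz.

4 Hz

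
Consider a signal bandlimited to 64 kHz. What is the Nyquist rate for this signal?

Nyquist rate = 2 × 64 kHz = 128 kHz.

128 kHz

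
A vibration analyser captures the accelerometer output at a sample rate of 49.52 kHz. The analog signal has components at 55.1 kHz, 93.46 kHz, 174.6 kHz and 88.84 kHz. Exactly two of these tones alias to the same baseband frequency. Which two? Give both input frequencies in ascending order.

55.1 kHz, 93.46 kHz

fs/2 = 24.76 kHz.
55.1 kHz mod fs = 5.58 kHz.
5.58 kHz ≤ fs/2 = 24.76 kHz, appears at 5.58 kHz.
93.46 kHz mod fs = 43.94 kHz.
43.94 kHz > fs/2 = 24.76 kHz, folds to fs − 43.94 kHz = 5.58 kHz.
174.6 kHz mod fs = 26.04 kHz.
26.04 kHz > fs/2 = 24.76 kHz, folds to fs − 26.04 kHz = 23.48 kHz.
88.84 kHz mod fs = 39.32 kHz.
39.32 kHz > fs/2 = 24.76 kHz, folds to fs − 39.32 kHz = 10.2 kHz.
55.1 kHz and 93.46 kHz both map to 5.58 kHz.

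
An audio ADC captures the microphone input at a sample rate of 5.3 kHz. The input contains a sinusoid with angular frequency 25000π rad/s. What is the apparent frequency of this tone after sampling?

ω = 25000π rad/s → f = ω/(2π) = 12500 Hz = 12.5 kHz.
12.5 kHz mod fs = 1.9 kHz.
1.9 kHz ≤ fs/2 = 2.65 kHz, appears at 1.9 kHz.

1.9 kHz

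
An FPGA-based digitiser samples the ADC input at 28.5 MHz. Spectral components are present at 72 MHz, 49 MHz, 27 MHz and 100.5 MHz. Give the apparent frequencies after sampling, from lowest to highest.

fs/2 = 14.25 MHz.
72 MHz mod fs = 15 MHz.
15 MHz > fs/2 = 14.25 MHz, folds to fs − 15 MHz = 13.5 MHz.
49 MHz mod fs = 20.5 MHz.
20.5 MHz > fs/2 = 14.25 MHz, folds to fs − 20.5 MHz = 8 MHz.
27 MHz > fs/2 = 14.25 MHz, folds to fs − 27 MHz = 1.5 MHz.
100.5 MHz mod fs = 15 MHz.
15 MHz > fs/2 = 14.25 MHz, folds to fs − 15 MHz = 13.5 MHz.
Distinct values: {1.5 MHz, 8 MHz, 13.5 MHz}.

1.5 MHz, 8 MHz, 13.5 MHz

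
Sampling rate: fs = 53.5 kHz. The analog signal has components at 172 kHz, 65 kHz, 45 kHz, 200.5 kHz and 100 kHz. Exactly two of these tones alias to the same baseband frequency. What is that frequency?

11.5 kHz

fs/2 = 26.75 kHz.
172 kHz mod fs = 11.5 kHz.
11.5 kHz ≤ fs/2 = 26.75 kHz, appears at 11.5 kHz.
65 kHz mod fs = 11.5 kHz.
11.5 kHz ≤ fs/2 = 26.75 kHz, appears at 11.5 kHz.
45 kHz > fs/2 = 26.75 kHz, folds to fs − 45 kHz = 8.5 kHz.
200.5 kHz mod fs = 40 kHz.
40 kHz > fs/2 = 26.75 kHz, folds to fs − 40 kHz = 13.5 kHz.
100 kHz mod fs = 46.5 kHz.
46.5 kHz > fs/2 = 26.75 kHz, folds to fs − 46.5 kHz = 7 kHz.
65 kHz and 172 kHz both map to 11.5 kHz.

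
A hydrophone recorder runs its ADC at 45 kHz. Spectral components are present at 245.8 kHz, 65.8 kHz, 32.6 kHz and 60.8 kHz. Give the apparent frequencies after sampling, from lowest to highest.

12.4 kHz, 15.8 kHz, 20.8 kHz

fs/2 = 22.5 kHz.
245.8 kHz mod fs = 20.8 kHz.
20.8 kHz ≤ fs/2 = 22.5 kHz, appears at 20.8 kHz.
65.8 kHz mod fs = 20.8 kHz.
20.8 kHz ≤ fs/2 = 22.5 kHz, appears at 20.8 kHz.
32.6 kHz > fs/2 = 22.5 kHz, folds to fs − 32.6 kHz = 12.4 kHz.
60.8 kHz mod fs = 15.8 kHz.
15.8 kHz ≤ fs/2 = 22.5 kHz, appears at 15.8 kHz.
Distinct values: {12.4 kHz, 15.8 kHz, 20.8 kHz}.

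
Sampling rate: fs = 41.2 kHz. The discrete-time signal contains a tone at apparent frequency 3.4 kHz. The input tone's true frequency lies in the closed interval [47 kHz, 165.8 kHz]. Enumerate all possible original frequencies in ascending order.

79 kHz, 85.8 kHz, 120.2 kHz, 127 kHz, 161.4 kHz

Frequencies that alias to 3.4 kHz are k·fs ± 3.4 kHz for integer k ≥ 0.
k=0: 3.4 kHz.
k=1: 37.8 kHz, 44.6 kHz.
k=2: 79 kHz, 85.8 kHz.
k=3: 120.2 kHz, 127 kHz.
k=4: 161.4 kHz, 168.2 kHz.
k=5: 202.6 kHz, 209.4 kHz.
Within [47 kHz, 165.8 kHz]: 79 kHz, 85.8 kHz, 120.2 kHz, 127 kHz, 161.4 kHz.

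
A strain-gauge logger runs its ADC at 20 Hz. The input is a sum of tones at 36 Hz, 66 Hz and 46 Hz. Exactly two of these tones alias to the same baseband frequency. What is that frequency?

fs/2 = 10 Hz.
36 Hz mod fs = 16 Hz.
16 Hz > fs/2 = 10 Hz, folds to fs − 16 Hz = 4 Hz.
66 Hz mod fs = 6 Hz.
6 Hz ≤ fs/2 = 10 Hz, appears at 6 Hz.
46 Hz mod fs = 6 Hz.
6 Hz ≤ fs/2 = 10 Hz, appears at 6 Hz.
46 Hz and 66 Hz both map to 6 Hz.

6 Hz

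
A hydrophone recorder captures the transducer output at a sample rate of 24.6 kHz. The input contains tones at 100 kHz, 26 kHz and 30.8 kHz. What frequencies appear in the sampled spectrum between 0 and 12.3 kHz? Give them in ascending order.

1.4 kHz, 1.6 kHz, 6.2 kHz

fs/2 = 12.3 kHz.
100 kHz mod fs = 1.6 kHz.
1.6 kHz ≤ fs/2 = 12.3 kHz, appears at 1.6 kHz.
26 kHz mod fs = 1.4 kHz.
1.4 kHz ≤ fs/2 = 12.3 kHz, appears at 1.4 kHz.
30.8 kHz mod fs = 6.2 kHz.
6.2 kHz ≤ fs/2 = 12.3 kHz, appears at 6.2 kHz.
Distinct values: {1.4 kHz, 1.6 kHz, 6.2 kHz}.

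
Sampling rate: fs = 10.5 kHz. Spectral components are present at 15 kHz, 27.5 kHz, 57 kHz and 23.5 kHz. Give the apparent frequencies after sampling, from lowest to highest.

fs/2 = 5.25 kHz.
15 kHz mod fs = 4.5 kHz.
4.5 kHz ≤ fs/2 = 5.25 kHz, appears at 4.5 kHz.
27.5 kHz mod fs = 6.5 kHz.
6.5 kHz > fs/2 = 5.25 kHz, folds to fs − 6.5 kHz = 4 kHz.
57 kHz mod fs = 4.5 kHz.
4.5 kHz ≤ fs/2 = 5.25 kHz, appears at 4.5 kHz.
23.5 kHz mod fs = 2.5 kHz.
2.5 kHz ≤ fs/2 = 5.25 kHz, appears at 2.5 kHz.
Distinct values: {2.5 kHz, 4 kHz, 4.5 kHz}.

2.5 kHz, 4 kHz, 4.5 kHz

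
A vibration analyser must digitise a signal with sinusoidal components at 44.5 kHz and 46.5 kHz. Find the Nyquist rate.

Highest-frequency component: 46.5 kHz.
Nyquist rate = 2 × 46.5 kHz = 93 kHz.

93 kHz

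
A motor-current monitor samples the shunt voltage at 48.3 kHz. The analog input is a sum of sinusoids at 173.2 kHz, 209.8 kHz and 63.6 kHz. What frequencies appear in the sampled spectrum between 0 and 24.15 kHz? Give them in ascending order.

fs/2 = 24.15 kHz.
173.2 kHz mod fs = 28.3 kHz.
28.3 kHz > fs/2 = 24.15 kHz, folds to fs − 28.3 kHz = 20 kHz.
209.8 kHz mod fs = 16.6 kHz.
16.6 kHz ≤ fs/2 = 24.15 kHz, appears at 16.6 kHz.
63.6 kHz mod fs = 15.3 kHz.
15.3 kHz ≤ fs/2 = 24.15 kHz, appears at 15.3 kHz.
Distinct values: {15.3 kHz, 16.6 kHz, 20 kHz}.

15.3 kHz, 16.6 kHz, 20 kHz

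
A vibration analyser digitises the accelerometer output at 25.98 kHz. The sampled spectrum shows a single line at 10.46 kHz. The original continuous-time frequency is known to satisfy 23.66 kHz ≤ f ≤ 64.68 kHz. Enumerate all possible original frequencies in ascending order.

Frequencies that alias to 10.46 kHz are k·fs ± 10.46 kHz for integer k ≥ 0.
k=0: 10.46 kHz.
k=1: 15.52 kHz, 36.44 kHz.
k=2: 41.5 kHz, 62.42 kHz.
k=3: 67.48 kHz, 88.4 kHz.
Within [23.66 kHz, 64.68 kHz]: 36.44 kHz, 41.5 kHz, 62.42 kHz.

36.44 kHz, 41.5 kHz, 62.42 kHz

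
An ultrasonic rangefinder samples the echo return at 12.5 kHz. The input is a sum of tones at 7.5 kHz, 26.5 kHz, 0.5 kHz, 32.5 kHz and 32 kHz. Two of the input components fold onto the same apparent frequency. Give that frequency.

5 kHz

fs/2 = 6.25 kHz.
7.5 kHz > fs/2 = 6.25 kHz, folds to fs − 7.5 kHz = 5 kHz.
26.5 kHz mod fs = 1.5 kHz.
1.5 kHz ≤ fs/2 = 6.25 kHz, appears at 1.5 kHz.
0.5 kHz ≤ fs/2 = 6.25 kHz, passes unchanged.
32.5 kHz mod fs = 7.5 kHz.
7.5 kHz > fs/2 = 6.25 kHz, folds to fs − 7.5 kHz = 5 kHz.
32 kHz mod fs = 7 kHz.
7 kHz > fs/2 = 6.25 kHz, folds to fs − 7 kHz = 5.5 kHz.
7.5 kHz and 32.5 kHz both map to 5 kHz.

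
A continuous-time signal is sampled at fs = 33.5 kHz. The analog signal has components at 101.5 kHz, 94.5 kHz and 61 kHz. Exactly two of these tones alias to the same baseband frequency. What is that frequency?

fs/2 = 16.75 kHz.
101.5 kHz mod fs = 1 kHz.
1 kHz ≤ fs/2 = 16.75 kHz, appears at 1 kHz.
94.5 kHz mod fs = 27.5 kHz.
27.5 kHz > fs/2 = 16.75 kHz, folds to fs − 27.5 kHz = 6 kHz.
61 kHz mod fs = 27.5 kHz.
27.5 kHz > fs/2 = 16.75 kHz, folds to fs − 27.5 kHz = 6 kHz.
61 kHz and 94.5 kHz both map to 6 kHz.

6 kHz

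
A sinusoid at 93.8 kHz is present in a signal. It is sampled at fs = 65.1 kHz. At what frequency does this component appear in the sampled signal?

93.8 kHz mod fs = 28.7 kHz.
28.7 kHz ≤ fs/2 = 32.55 kHz, appears at 28.7 kHz.

28.7 kHz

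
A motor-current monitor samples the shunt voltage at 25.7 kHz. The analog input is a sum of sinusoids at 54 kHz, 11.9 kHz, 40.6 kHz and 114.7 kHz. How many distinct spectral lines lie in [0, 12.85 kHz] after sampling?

fs/2 = 12.85 kHz.
54 kHz mod fs = 2.6 kHz.
2.6 kHz ≤ fs/2 = 12.85 kHz, appears at 2.6 kHz.
11.9 kHz ≤ fs/2 = 12.85 kHz, passes unchanged.
40.6 kHz mod fs = 14.9 kHz.
14.9 kHz > fs/2 = 12.85 kHz, folds to fs − 14.9 kHz = 10.8 kHz.
114.7 kHz mod fs = 11.9 kHz.
11.9 kHz ≤ fs/2 = 12.85 kHz, appears at 11.9 kHz.
Distinct values: {2.6 kHz, 10.8 kHz, 11.9 kHz} → 3.

3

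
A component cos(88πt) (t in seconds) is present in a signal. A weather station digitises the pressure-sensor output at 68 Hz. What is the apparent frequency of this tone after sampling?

ω = 88π rad/s → f = ω/(2π) = 44 Hz.
44 Hz > fs/2 = 34 Hz, folds to fs − 44 Hz = 24 Hz.

24 Hz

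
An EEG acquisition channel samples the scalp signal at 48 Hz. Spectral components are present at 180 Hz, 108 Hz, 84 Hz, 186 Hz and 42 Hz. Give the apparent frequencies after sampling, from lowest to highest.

6 Hz, 12 Hz

fs/2 = 24 Hz.
180 Hz mod fs = 36 Hz.
36 Hz > fs/2 = 24 Hz, folds to fs − 36 Hz = 12 Hz.
108 Hz mod fs = 12 Hz.
12 Hz ≤ fs/2 = 24 Hz, appears at 12 Hz.
84 Hz mod fs = 36 Hz.
36 Hz > fs/2 = 24 Hz, folds to fs − 36 Hz = 12 Hz.
186 Hz mod fs = 42 Hz.
42 Hz > fs/2 = 24 Hz, folds to fs − 42 Hz = 6 Hz.
42 Hz > fs/2 = 24 Hz, folds to fs − 42 Hz = 6 Hz.
Distinct values: {6 Hz, 12 Hz}.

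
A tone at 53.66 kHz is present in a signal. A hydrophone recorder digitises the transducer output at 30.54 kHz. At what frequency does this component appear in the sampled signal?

7.42 kHz

53.66 kHz mod fs = 23.12 kHz.
23.12 kHz > fs/2 = 15.27 kHz, folds to fs − 23.12 kHz = 7.42 kHz.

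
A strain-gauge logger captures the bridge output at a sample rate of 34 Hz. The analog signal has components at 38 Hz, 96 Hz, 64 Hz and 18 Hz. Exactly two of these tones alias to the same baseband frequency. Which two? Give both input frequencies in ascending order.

fs/2 = 17 Hz.
38 Hz mod fs = 4 Hz.
4 Hz ≤ fs/2 = 17 Hz, appears at 4 Hz.
96 Hz mod fs = 28 Hz.
28 Hz > fs/2 = 17 Hz, folds to fs − 28 Hz = 6 Hz.
64 Hz mod fs = 30 Hz.
30 Hz > fs/2 = 17 Hz, folds to fs − 30 Hz = 4 Hz.
18 Hz > fs/2 = 17 Hz, folds to fs − 18 Hz = 16 Hz.
38 Hz and 64 Hz both map to 4 Hz.

38 Hz, 64 Hz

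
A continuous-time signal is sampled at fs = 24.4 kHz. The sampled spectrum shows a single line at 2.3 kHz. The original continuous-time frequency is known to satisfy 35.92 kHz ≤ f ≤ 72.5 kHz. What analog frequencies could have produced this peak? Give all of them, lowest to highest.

Frequencies that alias to 2.3 kHz are k·fs ± 2.3 kHz for integer k ≥ 0.
k=0: 2.3 kHz.
k=1: 22.1 kHz, 26.7 kHz.
k=2: 46.5 kHz, 51.1 kHz.
k=3: 70.9 kHz, 75.5 kHz.
k=4: 95.3 kHz, 99.9 kHz.
Within [35.92 kHz, 72.5 kHz]: 46.5 kHz, 51.1 kHz, 70.9 kHz.

46.5 kHz, 51.1 kHz, 70.9 kHz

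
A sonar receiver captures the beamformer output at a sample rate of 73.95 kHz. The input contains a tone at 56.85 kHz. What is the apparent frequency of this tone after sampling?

17.1 kHz

56.85 kHz > fs/2 = 36.975 kHz, folds to fs − 56.85 kHz = 17.1 kHz.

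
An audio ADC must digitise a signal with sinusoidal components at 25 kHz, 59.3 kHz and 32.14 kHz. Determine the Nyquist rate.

118.6 kHz

Highest-frequency component: 59.3 kHz.
Nyquist rate = 2 × 59.3 kHz = 118.6 kHz.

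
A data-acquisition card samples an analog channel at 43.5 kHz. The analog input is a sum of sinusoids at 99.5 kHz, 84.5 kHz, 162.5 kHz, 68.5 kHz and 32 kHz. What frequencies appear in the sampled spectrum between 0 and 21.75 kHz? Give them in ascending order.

fs/2 = 21.75 kHz.
99.5 kHz mod fs = 12.5 kHz.
12.5 kHz ≤ fs/2 = 21.75 kHz, appears at 12.5 kHz.
84.5 kHz mod fs = 41 kHz.
41 kHz > fs/2 = 21.75 kHz, folds to fs − 41 kHz = 2.5 kHz.
162.5 kHz mod fs = 32 kHz.
32 kHz > fs/2 = 21.75 kHz, folds to fs − 32 kHz = 11.5 kHz.
68.5 kHz mod fs = 25 kHz.
25 kHz > fs/2 = 21.75 kHz, folds to fs − 25 kHz = 18.5 kHz.
32 kHz > fs/2 = 21.75 kHz, folds to fs − 32 kHz = 11.5 kHz.
Distinct values: {2.5 kHz, 11.5 kHz, 12.5 kHz, 18.5 kHz}.

2.5 kHz, 11.5 kHz, 12.5 kHz, 18.5 kHz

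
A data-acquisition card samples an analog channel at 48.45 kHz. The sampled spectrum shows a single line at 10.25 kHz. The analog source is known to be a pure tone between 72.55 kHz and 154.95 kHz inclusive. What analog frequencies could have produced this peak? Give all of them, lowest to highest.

86.65 kHz, 107.15 kHz, 135.1 kHz

Frequencies that alias to 10.25 kHz are k·fs ± 10.25 kHz for integer k ≥ 0.
k=0: 10.25 kHz.
k=1: 38.2 kHz, 58.7 kHz.
k=2: 86.65 kHz, 107.15 kHz.
k=3: 135.1 kHz, 155.6 kHz.
k=4: 183.55 kHz, 204.05 kHz.
Within [72.55 kHz, 154.95 kHz]: 86.65 kHz, 107.15 kHz, 135.1 kHz.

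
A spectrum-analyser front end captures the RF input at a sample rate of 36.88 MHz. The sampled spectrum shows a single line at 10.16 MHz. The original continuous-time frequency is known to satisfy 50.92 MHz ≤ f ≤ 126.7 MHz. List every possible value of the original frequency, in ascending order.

63.6 MHz, 83.92 MHz, 100.48 MHz, 120.8 MHz

Frequencies that alias to 10.16 MHz are k·fs ± 10.16 MHz for integer k ≥ 0.
k=0: 10.16 MHz.
k=1: 26.72 MHz, 47.04 MHz.
k=2: 63.6 MHz, 83.92 MHz.
k=3: 100.48 MHz, 120.8 MHz.
k=4: 137.36 MHz, 157.68 MHz.
Within [50.92 MHz, 126.7 MHz]: 63.6 MHz, 83.92 MHz, 100.48 MHz, 120.8 MHz.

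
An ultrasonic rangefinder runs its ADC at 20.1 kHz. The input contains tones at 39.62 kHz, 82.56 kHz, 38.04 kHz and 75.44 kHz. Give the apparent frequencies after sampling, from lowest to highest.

0.58 kHz, 2.16 kHz, 4.96 kHz

fs/2 = 10.05 kHz.
39.62 kHz mod fs = 19.52 kHz.
19.52 kHz > fs/2 = 10.05 kHz, folds to fs − 19.52 kHz = 0.58 kHz.
82.56 kHz mod fs = 2.16 kHz.
2.16 kHz ≤ fs/2 = 10.05 kHz, appears at 2.16 kHz.
38.04 kHz mod fs = 17.94 kHz.
17.94 kHz > fs/2 = 10.05 kHz, folds to fs − 17.94 kHz = 2.16 kHz.
75.44 kHz mod fs = 15.14 kHz.
15.14 kHz > fs/2 = 10.05 kHz, folds to fs − 15.14 kHz = 4.96 kHz.
Distinct values: {0.58 kHz, 2.16 kHz, 4.96 kHz}.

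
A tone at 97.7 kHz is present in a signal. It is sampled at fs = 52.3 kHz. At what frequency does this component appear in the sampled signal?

6.9 kHz

97.7 kHz mod fs = 45.4 kHz.
45.4 kHz > fs/2 = 26.15 kHz, folds to fs − 45.4 kHz = 6.9 kHz.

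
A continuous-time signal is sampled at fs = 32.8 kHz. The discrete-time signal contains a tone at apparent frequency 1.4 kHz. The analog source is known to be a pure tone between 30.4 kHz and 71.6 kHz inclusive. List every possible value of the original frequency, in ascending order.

31.4 kHz, 34.2 kHz, 64.2 kHz, 67 kHz

Frequencies that alias to 1.4 kHz are k·fs ± 1.4 kHz for integer k ≥ 0.
k=0: 1.4 kHz.
k=1: 31.4 kHz, 34.2 kHz.
k=2: 64.2 kHz, 67 kHz.
k=3: 97 kHz, 99.8 kHz.
Within [30.4 kHz, 71.6 kHz]: 31.4 kHz, 34.2 kHz, 64.2 kHz, 67 kHz.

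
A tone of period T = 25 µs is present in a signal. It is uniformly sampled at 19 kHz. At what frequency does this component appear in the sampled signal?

2 kHz

T = 25 µs → f = 1/T = 40 kHz.
40 kHz mod fs = 2 kHz.
2 kHz ≤ fs/2 = 9.5 kHz, appears at 2 kHz.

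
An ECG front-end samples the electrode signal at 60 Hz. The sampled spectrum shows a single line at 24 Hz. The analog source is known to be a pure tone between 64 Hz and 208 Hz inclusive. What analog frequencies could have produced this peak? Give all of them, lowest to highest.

Frequencies that alias to 24 Hz are k·fs ± 24 Hz for integer k ≥ 0.
k=0: 24 Hz.
k=1: 36 Hz, 84 Hz.
k=2: 96 Hz, 144 Hz.
k=3: 156 Hz, 204 Hz.
k=4: 216 Hz, 264 Hz.
Within [64 Hz, 208 Hz]: 84 Hz, 96 Hz, 144 Hz, 156 Hz, 204 Hz.

84 Hz, 96 Hz, 144 Hz, 156 Hz, 204 Hz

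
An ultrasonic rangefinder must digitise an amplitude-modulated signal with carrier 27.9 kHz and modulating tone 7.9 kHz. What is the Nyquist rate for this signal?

AM sidebands sit at fc ± fm = 20 kHz and 35.8 kHz.
Highest-frequency component: 35.8 kHz.
Nyquist rate = 2 × 35.8 kHz = 71.6 kHz.

71.6 kHz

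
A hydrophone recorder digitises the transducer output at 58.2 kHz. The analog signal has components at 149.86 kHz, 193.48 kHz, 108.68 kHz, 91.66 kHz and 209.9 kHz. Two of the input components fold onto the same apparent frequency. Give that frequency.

24.74 kHz

fs/2 = 29.1 kHz.
149.86 kHz mod fs = 33.46 kHz.
33.46 kHz > fs/2 = 29.1 kHz, folds to fs − 33.46 kHz = 24.74 kHz.
193.48 kHz mod fs = 18.88 kHz.
18.88 kHz ≤ fs/2 = 29.1 kHz, appears at 18.88 kHz.
108.68 kHz mod fs = 50.48 kHz.
50.48 kHz > fs/2 = 29.1 kHz, folds to fs − 50.48 kHz = 7.72 kHz.
91.66 kHz mod fs = 33.46 kHz.
33.46 kHz > fs/2 = 29.1 kHz, folds to fs − 33.46 kHz = 24.74 kHz.
209.9 kHz mod fs = 35.3 kHz.
35.3 kHz > fs/2 = 29.1 kHz, folds to fs − 35.3 kHz = 22.9 kHz.
91.66 kHz and 149.86 kHz both map to 24.74 kHz.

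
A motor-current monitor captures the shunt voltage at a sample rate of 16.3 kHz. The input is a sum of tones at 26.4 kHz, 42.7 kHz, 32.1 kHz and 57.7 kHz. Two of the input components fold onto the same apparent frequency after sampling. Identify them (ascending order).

26.4 kHz, 42.7 kHz

fs/2 = 8.15 kHz.
26.4 kHz mod fs = 10.1 kHz.
10.1 kHz > fs/2 = 8.15 kHz, folds to fs − 10.1 kHz = 6.2 kHz.
42.7 kHz mod fs = 10.1 kHz.
10.1 kHz > fs/2 = 8.15 kHz, folds to fs − 10.1 kHz = 6.2 kHz.
32.1 kHz mod fs = 15.8 kHz.
15.8 kHz > fs/2 = 8.15 kHz, folds to fs − 15.8 kHz = 0.5 kHz.
57.7 kHz mod fs = 8.8 kHz.
8.8 kHz > fs/2 = 8.15 kHz, folds to fs − 8.8 kHz = 7.5 kHz.
26.4 kHz and 42.7 kHz both map to 6.2 kHz.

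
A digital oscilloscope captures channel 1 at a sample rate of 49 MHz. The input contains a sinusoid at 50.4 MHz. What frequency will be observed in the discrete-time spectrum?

1.4 MHz

50.4 MHz mod fs = 1.4 MHz.
1.4 MHz ≤ fs/2 = 24.5 MHz, appears at 1.4 MHz.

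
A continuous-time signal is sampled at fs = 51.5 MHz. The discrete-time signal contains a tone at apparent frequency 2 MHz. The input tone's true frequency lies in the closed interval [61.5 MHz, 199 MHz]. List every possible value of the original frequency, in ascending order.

Frequencies that alias to 2 MHz are k·fs ± 2 MHz for integer k ≥ 0.
k=0: 2 MHz.
k=1: 49.5 MHz, 53.5 MHz.
k=2: 101 MHz, 105 MHz.
k=3: 152.5 MHz, 156.5 MHz.
k=4: 204 MHz, 208 MHz.
Within [61.5 MHz, 199 MHz]: 101 MHz, 105 MHz, 152.5 MHz, 156.5 MHz.

101 MHz, 105 MHz, 152.5 MHz, 156.5 MHz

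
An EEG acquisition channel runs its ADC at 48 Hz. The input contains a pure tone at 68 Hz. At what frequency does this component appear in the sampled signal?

68 Hz mod fs = 20 Hz.
20 Hz ≤ fs/2 = 24 Hz, appears at 20 Hz.

20 Hz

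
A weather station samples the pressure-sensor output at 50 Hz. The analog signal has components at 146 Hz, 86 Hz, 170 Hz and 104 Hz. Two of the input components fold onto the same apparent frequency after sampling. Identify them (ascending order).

104 Hz, 146 Hz

fs/2 = 25 Hz.
146 Hz mod fs = 46 Hz.
46 Hz > fs/2 = 25 Hz, folds to fs − 46 Hz = 4 Hz.
86 Hz mod fs = 36 Hz.
36 Hz > fs/2 = 25 Hz, folds to fs − 36 Hz = 14 Hz.
170 Hz mod fs = 20 Hz.
20 Hz ≤ fs/2 = 25 Hz, appears at 20 Hz.
104 Hz mod fs = 4 Hz.
4 Hz ≤ fs/2 = 25 Hz, appears at 4 Hz.
104 Hz and 146 Hz both map to 4 Hz.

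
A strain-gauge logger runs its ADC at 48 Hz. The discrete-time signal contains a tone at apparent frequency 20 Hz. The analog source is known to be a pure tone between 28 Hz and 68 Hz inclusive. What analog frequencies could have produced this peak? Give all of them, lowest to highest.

Frequencies that alias to 20 Hz are k·fs ± 20 Hz for integer k ≥ 0.
k=0: 20 Hz.
k=1: 28 Hz, 68 Hz.
k=2: 76 Hz, 116 Hz.
Within [28 Hz, 68 Hz]: 28 Hz, 68 Hz.

28 Hz, 68 Hz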